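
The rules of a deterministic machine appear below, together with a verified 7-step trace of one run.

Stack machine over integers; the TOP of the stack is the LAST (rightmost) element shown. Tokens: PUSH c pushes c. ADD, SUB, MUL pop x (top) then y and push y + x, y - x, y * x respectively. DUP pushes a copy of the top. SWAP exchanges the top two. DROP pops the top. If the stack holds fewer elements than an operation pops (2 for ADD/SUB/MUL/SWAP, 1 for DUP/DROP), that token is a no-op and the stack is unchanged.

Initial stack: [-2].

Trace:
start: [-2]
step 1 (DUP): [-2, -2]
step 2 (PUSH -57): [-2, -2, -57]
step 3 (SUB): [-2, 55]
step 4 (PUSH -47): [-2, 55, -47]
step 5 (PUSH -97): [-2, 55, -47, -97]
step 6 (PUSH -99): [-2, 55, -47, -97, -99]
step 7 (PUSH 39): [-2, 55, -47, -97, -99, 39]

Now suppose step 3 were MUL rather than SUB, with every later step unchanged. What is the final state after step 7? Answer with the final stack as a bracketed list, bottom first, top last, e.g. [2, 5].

[-2, 114, -47, -97, -99, 39]

(re-executing from step 3 with the substitution; state before step 3: [-2, -2, -57])
step 3 (MUL): [-2, 114]
step 4 (PUSH -47): [-2, 114, -47]
step 5 (PUSH -97): [-2, 114, -47, -97]
step 6 (PUSH -99): [-2, 114, -47, -97, -99]
step 7 (PUSH 39): [-2, 114, -47, -97, -99, 39]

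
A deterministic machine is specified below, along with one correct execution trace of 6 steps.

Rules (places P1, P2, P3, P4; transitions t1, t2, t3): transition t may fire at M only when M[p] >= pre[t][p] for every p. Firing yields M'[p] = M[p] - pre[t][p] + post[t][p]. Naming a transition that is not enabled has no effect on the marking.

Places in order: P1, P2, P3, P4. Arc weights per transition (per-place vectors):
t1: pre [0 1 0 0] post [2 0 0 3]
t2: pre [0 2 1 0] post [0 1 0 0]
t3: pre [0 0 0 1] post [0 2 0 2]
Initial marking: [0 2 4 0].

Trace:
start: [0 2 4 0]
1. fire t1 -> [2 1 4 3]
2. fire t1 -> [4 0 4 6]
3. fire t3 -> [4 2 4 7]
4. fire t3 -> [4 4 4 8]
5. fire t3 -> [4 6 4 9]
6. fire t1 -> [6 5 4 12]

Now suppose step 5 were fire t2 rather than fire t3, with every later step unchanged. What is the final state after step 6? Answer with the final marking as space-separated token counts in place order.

6 2 3 11

(re-executing from step 5 with the substitution; state before step 5: [4 4 4 8])
5. fire t2 -> [4 3 3 8]
6. fire t1 -> [6 2 3 11]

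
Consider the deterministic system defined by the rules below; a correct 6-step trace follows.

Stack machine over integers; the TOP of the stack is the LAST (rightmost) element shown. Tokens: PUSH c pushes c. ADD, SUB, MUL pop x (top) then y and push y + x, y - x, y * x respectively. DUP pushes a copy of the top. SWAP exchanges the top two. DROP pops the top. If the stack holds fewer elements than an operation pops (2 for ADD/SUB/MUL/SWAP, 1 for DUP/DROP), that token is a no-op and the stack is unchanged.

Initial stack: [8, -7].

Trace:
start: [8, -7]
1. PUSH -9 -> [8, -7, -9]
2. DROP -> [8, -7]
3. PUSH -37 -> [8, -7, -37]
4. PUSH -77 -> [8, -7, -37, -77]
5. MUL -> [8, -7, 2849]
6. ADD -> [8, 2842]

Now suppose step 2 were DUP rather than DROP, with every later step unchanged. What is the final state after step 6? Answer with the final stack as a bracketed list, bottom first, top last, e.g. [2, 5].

[8, -7, -9, 2840]

(re-executing from step 2 with the substitution; state before step 2: [8, -7, -9])
2. DUP -> [8, -7, -9, -9]
3. PUSH -37 -> [8, -7, -9, -9, -37]
4. PUSH -77 -> [8, -7, -9, -9, -37, -77]
5. MUL -> [8, -7, -9, -9, 2849]
6. ADD -> [8, -7, -9, 2840]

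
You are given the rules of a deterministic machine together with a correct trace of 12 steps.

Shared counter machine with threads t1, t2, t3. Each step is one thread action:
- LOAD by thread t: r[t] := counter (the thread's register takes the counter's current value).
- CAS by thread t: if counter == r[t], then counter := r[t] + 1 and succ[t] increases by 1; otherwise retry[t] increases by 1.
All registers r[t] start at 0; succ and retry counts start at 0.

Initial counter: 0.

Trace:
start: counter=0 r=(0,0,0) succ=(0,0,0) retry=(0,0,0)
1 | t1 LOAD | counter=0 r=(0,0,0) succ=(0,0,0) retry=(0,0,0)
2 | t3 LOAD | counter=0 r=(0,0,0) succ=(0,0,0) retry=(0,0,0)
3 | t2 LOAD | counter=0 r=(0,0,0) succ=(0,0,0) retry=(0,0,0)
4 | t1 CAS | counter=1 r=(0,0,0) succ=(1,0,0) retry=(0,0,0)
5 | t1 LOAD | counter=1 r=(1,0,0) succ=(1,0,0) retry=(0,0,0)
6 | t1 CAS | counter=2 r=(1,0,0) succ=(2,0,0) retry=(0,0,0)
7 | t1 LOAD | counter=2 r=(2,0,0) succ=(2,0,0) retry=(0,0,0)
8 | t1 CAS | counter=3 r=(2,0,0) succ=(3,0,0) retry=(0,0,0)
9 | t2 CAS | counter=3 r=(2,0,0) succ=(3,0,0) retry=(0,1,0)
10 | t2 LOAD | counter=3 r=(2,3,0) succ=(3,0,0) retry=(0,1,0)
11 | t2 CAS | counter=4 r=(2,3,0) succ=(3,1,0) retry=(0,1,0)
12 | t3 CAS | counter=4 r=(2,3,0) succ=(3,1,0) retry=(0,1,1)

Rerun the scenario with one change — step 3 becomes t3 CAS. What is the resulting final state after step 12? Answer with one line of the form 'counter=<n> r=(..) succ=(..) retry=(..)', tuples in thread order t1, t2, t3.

(re-executing from step 3 with the substitution; state before step 3: counter=0 r=(0,0,0) succ=(0,0,0) retry=(0,0,0))
3 | t3 CAS | counter=1 r=(0,0,0) succ=(0,0,1) retry=(0,0,0)
4 | t1 CAS | counter=1 r=(0,0,0) succ=(0,0,1) retry=(1,0,0)
5 | t1 LOAD | counter=1 r=(1,0,0) succ=(0,0,1) retry=(1,0,0)
6 | t1 CAS | counter=2 r=(1,0,0) succ=(1,0,1) retry=(1,0,0)
7 | t1 LOAD | counter=2 r=(2,0,0) succ=(1,0,1) retry=(1,0,0)
8 | t1 CAS | counter=3 r=(2,0,0) succ=(2,0,1) retry=(1,0,0)
9 | t2 CAS | counter=3 r=(2,0,0) succ=(2,0,1) retry=(1,1,0)
10 | t2 LOAD | counter=3 r=(2,3,0) succ=(2,0,1) retry=(1,1,0)
11 | t2 CAS | counter=4 r=(2,3,0) succ=(2,1,1) retry=(1,1,0)
12 | t3 CAS | counter=4 r=(2,3,0) succ=(2,1,1) retry=(1,1,1)

counter=4 r=(2,3,0) succ=(2,1,1) retry=(1,1,1)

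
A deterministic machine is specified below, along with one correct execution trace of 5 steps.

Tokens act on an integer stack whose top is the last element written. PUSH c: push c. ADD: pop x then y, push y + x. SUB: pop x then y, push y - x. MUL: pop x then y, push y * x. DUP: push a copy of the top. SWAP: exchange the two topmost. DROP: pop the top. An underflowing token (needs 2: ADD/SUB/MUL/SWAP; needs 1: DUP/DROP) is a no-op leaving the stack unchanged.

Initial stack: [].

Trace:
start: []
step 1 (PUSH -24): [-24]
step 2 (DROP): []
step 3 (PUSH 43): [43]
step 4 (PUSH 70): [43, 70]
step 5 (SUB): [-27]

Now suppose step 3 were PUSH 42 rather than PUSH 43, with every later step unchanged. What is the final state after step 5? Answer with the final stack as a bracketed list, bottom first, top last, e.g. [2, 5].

[-28]

(re-executing from step 3 with the substitution; state before step 3: [])
step 3 (PUSH 42): [42]
step 4 (PUSH 70): [42, 70]
step 5 (SUB): [-28]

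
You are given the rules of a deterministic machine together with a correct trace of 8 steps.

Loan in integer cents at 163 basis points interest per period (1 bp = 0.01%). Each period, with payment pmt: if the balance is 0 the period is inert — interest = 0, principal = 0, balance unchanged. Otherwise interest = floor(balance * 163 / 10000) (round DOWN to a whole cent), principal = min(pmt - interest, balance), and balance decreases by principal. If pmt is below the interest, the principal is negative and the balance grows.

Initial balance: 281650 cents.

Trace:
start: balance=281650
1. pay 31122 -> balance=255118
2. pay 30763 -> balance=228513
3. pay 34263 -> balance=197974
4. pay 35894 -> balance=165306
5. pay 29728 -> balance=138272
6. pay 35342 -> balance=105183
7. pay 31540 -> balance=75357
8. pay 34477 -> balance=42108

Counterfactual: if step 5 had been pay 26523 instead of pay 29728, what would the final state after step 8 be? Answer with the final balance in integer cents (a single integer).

45473

(re-executing from step 5 with the substitution; state before step 5: balance=165306)
5. pay 26523 -> balance=141477
6. pay 35342 -> balance=108441
7. pay 31540 -> balance=78668
8. pay 34477 -> balance=45473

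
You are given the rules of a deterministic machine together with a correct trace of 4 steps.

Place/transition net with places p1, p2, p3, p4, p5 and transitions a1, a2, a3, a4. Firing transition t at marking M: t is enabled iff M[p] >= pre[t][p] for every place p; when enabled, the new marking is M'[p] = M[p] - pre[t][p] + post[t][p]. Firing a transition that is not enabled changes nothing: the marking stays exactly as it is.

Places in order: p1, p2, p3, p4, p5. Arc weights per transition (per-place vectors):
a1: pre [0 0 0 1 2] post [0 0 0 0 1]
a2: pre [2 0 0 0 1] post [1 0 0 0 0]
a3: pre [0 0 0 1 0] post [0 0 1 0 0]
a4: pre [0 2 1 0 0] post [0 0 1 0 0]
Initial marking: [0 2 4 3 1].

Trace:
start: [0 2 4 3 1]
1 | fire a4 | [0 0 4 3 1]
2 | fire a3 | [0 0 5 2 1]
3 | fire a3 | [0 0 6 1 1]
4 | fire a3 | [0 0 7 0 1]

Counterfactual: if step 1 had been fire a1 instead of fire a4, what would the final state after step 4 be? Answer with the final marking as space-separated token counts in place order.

0 2 7 0 1

(re-executing from step 1 with the substitution; state before step 1: [0 2 4 3 1])
1 | fire a1 | [0 2 4 3 1]
2 | fire a3 | [0 2 5 2 1]
3 | fire a3 | [0 2 6 1 1]
4 | fire a3 | [0 2 7 0 1]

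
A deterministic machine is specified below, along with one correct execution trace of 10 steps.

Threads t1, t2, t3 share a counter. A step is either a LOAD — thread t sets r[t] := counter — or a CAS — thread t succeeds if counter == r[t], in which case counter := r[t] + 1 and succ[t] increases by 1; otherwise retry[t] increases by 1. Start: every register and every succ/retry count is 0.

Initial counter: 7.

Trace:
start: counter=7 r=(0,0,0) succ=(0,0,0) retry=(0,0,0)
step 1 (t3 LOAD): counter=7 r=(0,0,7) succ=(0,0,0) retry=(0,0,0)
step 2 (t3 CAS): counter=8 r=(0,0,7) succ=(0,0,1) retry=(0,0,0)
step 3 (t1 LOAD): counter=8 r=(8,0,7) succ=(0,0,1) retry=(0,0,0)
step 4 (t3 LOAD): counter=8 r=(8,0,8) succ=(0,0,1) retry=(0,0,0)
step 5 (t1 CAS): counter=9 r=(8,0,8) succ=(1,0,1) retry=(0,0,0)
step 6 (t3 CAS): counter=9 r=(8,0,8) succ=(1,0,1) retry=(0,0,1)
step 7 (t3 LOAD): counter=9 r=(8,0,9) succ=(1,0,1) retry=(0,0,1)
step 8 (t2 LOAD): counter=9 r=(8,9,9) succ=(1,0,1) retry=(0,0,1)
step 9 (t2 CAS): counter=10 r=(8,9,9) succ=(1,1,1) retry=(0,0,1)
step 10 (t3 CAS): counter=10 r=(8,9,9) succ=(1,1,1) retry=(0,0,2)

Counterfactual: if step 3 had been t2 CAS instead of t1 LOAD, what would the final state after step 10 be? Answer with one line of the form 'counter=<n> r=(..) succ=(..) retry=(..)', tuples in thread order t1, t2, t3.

(re-executing from step 3 with the substitution; state before step 3: counter=8 r=(0,0,7) succ=(0,0,1) retry=(0,0,0))
step 3 (t2 CAS): counter=8 r=(0,0,7) succ=(0,0,1) retry=(0,1,0)
step 4 (t3 LOAD): counter=8 r=(0,0,8) succ=(0,0,1) retry=(0,1,0)
step 5 (t1 CAS): counter=8 r=(0,0,8) succ=(0,0,1) retry=(1,1,0)
step 6 (t3 CAS): counter=9 r=(0,0,8) succ=(0,0,2) retry=(1,1,0)
step 7 (t3 LOAD): counter=9 r=(0,0,9) succ=(0,0,2) retry=(1,1,0)
step 8 (t2 LOAD): counter=9 r=(0,9,9) succ=(0,0,2) retry=(1,1,0)
step 9 (t2 CAS): counter=10 r=(0,9,9) succ=(0,1,2) retry=(1,1,0)
step 10 (t3 CAS): counter=10 r=(0,9,9) succ=(0,1,2) retry=(1,1,1)

counter=10 r=(0,9,9) succ=(0,1,2) retry=(1,1,1)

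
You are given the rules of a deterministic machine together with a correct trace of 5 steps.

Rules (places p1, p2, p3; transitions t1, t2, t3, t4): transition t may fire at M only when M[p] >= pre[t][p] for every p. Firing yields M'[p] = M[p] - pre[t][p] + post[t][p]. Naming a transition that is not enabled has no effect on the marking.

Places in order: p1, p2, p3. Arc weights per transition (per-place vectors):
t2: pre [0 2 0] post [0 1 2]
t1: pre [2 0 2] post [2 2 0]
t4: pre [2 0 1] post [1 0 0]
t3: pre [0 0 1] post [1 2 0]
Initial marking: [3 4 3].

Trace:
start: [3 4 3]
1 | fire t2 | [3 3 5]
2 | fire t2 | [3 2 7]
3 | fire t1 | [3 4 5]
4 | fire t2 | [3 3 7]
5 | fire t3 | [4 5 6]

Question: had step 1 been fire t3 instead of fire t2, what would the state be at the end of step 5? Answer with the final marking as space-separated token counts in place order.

5 8 3

(re-executing from step 1 with the substitution; state before step 1: [3 4 3])
1 | fire t3 | [4 6 2]
2 | fire t2 | [4 5 4]
3 | fire t1 | [4 7 2]
4 | fire t2 | [4 6 4]
5 | fire t3 | [5 8 3]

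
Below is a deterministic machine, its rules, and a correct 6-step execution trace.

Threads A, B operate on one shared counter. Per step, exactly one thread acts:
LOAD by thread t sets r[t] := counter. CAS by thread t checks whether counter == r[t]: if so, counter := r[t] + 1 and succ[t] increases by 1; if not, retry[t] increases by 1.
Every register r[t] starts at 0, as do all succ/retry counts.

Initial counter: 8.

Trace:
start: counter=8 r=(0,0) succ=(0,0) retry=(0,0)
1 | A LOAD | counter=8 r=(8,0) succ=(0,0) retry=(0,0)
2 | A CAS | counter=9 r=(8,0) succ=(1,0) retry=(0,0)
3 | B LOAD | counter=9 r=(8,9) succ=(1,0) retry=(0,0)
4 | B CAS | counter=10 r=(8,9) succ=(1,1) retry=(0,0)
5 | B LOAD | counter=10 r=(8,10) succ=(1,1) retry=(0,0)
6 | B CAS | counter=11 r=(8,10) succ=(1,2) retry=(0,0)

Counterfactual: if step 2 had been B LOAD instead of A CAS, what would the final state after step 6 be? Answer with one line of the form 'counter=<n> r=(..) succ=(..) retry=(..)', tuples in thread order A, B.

counter=10 r=(8,9) succ=(0,2) retry=(0,0)

(re-executing from step 2 with the substitution; state before step 2: counter=8 r=(8,0) succ=(0,0) retry=(0,0))
2 | B LOAD | counter=8 r=(8,8) succ=(0,0) retry=(0,0)
3 | B LOAD | counter=8 r=(8,8) succ=(0,0) retry=(0,0)
4 | B CAS | counter=9 r=(8,8) succ=(0,1) retry=(0,0)
5 | B LOAD | counter=9 r=(8,9) succ=(0,1) retry=(0,0)
6 | B CAS | counter=10 r=(8,9) succ=(0,2) retry=(0,0)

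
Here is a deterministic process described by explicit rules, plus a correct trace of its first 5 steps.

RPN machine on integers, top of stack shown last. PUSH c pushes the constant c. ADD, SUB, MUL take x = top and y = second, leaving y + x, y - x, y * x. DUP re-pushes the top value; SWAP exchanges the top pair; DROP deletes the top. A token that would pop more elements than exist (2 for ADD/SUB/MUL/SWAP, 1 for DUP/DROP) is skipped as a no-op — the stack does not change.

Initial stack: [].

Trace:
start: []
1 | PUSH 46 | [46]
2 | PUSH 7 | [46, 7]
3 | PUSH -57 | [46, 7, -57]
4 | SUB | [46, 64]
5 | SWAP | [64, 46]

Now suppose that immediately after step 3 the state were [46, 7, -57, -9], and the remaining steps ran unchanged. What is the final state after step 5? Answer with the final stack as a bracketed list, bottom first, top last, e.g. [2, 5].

state after step 3 := [46, 7, -57, -9]
4 | SUB | [46, 7, -48]
5 | SWAP | [46, -48, 7]

[46, -48, 7]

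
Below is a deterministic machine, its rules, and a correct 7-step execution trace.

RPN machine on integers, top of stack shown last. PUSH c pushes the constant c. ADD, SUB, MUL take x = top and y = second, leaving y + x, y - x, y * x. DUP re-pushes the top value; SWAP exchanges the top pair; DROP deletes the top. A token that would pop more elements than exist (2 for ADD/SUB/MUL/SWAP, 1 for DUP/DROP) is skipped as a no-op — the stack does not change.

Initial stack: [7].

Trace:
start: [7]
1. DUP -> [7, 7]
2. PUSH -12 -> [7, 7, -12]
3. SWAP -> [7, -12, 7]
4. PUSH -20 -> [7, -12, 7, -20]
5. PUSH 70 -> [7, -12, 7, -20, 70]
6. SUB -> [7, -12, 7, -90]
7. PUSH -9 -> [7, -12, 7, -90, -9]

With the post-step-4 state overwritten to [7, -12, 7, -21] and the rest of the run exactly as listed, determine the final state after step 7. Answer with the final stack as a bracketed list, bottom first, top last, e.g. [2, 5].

[7, -12, 7, -91, -9]

state after step 4 := [7, -12, 7, -21]
5. PUSH 70 -> [7, -12, 7, -21, 70]
6. SUB -> [7, -12, 7, -91]
7. PUSH -9 -> [7, -12, 7, -91, -9]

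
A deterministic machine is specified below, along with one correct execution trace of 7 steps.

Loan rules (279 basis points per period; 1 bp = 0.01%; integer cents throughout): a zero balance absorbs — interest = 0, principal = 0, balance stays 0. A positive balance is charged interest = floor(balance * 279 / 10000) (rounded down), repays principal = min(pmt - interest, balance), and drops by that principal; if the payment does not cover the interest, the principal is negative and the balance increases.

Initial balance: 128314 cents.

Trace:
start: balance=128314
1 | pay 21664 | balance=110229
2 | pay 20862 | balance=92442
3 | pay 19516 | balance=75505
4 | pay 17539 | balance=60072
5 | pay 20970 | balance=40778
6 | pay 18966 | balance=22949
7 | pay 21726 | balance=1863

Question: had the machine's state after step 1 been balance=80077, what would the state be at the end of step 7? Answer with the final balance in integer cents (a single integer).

0

state after step 1 := balance=80077
2 | pay 20862 | balance=61449
3 | pay 19516 | balance=43647
4 | pay 17539 | balance=27325
5 | pay 20970 | balance=7117
6 | pay 18966 | balance=0
7 | pay 21726 | balance=0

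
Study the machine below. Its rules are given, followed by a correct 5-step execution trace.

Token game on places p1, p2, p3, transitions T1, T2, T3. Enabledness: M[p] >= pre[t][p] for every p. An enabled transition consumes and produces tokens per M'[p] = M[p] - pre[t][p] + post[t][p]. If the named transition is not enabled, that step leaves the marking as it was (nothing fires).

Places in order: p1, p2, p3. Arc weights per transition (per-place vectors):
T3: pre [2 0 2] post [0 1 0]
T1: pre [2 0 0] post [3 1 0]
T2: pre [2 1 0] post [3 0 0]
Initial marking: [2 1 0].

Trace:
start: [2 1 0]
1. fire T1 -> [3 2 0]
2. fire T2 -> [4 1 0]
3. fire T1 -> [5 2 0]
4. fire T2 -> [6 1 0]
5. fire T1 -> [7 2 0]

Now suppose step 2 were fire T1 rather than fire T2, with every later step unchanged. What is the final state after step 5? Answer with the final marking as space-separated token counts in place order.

(re-executing from step 2 with the substitution; state before step 2: [3 2 0])
2. fire T1 -> [4 3 0]
3. fire T1 -> [5 4 0]
4. fire T2 -> [6 3 0]
5. fire T1 -> [7 4 0]

7 4 0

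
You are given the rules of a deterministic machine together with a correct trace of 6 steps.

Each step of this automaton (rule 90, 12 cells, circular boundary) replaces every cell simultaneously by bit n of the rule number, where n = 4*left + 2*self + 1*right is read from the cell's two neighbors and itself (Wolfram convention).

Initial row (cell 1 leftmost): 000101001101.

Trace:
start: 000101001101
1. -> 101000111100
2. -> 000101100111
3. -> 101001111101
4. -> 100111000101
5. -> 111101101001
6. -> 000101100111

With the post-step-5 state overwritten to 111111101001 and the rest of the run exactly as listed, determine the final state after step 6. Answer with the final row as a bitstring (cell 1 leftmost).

000000100111

state after step 5 := 111111101001
6. -> 000000100111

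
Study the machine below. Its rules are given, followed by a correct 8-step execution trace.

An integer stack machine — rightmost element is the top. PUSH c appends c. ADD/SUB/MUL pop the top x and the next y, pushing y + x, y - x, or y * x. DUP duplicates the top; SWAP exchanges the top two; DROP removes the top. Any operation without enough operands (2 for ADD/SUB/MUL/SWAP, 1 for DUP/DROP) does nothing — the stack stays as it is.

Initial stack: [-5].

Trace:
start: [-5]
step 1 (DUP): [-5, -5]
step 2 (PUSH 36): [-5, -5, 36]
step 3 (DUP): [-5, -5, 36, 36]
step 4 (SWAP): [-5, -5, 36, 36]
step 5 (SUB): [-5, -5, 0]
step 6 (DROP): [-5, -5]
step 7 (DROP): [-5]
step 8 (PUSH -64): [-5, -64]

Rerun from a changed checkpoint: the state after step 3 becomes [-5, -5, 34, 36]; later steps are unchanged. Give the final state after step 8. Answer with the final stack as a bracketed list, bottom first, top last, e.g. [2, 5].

state after step 3 := [-5, -5, 34, 36]
step 4 (SWAP): [-5, -5, 36, 34]
step 5 (SUB): [-5, -5, 2]
step 6 (DROP): [-5, -5]
step 7 (DROP): [-5]
step 8 (PUSH -64): [-5, -64]

[-5, -64]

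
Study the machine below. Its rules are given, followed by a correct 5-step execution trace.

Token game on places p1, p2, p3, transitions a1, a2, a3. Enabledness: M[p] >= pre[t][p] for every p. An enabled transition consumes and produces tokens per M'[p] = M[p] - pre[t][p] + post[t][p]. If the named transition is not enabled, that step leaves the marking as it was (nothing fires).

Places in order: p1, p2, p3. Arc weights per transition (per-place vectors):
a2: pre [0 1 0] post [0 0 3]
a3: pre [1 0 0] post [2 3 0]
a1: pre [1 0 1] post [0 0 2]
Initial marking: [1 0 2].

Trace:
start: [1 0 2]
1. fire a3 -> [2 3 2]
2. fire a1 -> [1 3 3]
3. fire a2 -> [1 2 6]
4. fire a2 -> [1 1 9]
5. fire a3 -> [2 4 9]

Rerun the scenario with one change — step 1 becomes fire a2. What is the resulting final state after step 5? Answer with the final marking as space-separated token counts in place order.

(re-executing from step 1 with the substitution; state before step 1: [1 0 2])
1. fire a2 -> [1 0 2]
2. fire a1 -> [0 0 3]
3. fire a2 -> [0 0 3]
4. fire a2 -> [0 0 3]
5. fire a3 -> [0 0 3]

0 0 3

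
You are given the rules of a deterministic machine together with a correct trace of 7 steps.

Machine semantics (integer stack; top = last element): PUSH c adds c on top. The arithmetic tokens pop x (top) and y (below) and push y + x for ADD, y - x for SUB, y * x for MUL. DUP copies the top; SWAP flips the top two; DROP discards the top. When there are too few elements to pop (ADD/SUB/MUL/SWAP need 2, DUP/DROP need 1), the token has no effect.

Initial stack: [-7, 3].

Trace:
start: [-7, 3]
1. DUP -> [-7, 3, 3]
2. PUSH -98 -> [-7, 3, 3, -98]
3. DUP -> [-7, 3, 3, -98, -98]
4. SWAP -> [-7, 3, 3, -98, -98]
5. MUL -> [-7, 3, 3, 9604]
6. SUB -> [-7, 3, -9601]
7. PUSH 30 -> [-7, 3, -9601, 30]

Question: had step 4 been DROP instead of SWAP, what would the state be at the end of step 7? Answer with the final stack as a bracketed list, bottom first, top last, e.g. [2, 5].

(re-executing from step 4 with the substitution; state before step 4: [-7, 3, 3, -98, -98])
4. DROP -> [-7, 3, 3, -98]
5. MUL -> [-7, 3, -294]
6. SUB -> [-7, 297]
7. PUSH 30 -> [-7, 297, 30]

[-7, 297, 30]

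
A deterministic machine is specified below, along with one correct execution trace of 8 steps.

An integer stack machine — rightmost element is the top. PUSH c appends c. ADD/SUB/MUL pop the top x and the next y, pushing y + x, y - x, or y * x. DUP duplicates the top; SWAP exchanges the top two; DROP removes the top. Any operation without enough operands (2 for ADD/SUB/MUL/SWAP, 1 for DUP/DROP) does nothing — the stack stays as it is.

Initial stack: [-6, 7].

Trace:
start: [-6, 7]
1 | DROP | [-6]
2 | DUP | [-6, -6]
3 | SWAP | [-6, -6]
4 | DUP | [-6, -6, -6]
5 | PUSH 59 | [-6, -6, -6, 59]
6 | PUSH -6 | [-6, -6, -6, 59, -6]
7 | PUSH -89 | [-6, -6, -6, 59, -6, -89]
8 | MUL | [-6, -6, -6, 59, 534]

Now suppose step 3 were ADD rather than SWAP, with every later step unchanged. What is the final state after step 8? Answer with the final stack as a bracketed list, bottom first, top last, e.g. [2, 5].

(re-executing from step 3 with the substitution; state before step 3: [-6, -6])
3 | ADD | [-12]
4 | DUP | [-12, -12]
5 | PUSH 59 | [-12, -12, 59]
6 | PUSH -6 | [-12, -12, 59, -6]
7 | PUSH -89 | [-12, -12, 59, -6, -89]
8 | MUL | [-12, -12, 59, 534]

[-12, -12, 59, 534]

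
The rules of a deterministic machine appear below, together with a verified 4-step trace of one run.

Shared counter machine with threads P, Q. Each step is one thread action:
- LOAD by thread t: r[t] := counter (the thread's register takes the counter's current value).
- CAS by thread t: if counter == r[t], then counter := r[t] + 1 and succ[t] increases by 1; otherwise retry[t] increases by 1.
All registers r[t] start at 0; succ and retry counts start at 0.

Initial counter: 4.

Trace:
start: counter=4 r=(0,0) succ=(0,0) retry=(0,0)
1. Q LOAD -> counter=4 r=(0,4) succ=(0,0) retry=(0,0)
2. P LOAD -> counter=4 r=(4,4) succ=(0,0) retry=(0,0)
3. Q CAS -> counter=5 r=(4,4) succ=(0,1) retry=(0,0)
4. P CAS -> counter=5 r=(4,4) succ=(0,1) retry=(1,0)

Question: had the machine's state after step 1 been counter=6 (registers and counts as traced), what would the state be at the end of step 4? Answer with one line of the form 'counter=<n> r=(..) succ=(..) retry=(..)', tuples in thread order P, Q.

state after step 1 := counter=6 r=(0,4) succ=(0,0) retry=(0,0)
2. P LOAD -> counter=6 r=(6,4) succ=(0,0) retry=(0,0)
3. Q CAS -> counter=6 r=(6,4) succ=(0,0) retry=(0,1)
4. P CAS -> counter=7 r=(6,4) succ=(1,0) retry=(0,1)

counter=7 r=(6,4) succ=(1,0) retry=(0,1)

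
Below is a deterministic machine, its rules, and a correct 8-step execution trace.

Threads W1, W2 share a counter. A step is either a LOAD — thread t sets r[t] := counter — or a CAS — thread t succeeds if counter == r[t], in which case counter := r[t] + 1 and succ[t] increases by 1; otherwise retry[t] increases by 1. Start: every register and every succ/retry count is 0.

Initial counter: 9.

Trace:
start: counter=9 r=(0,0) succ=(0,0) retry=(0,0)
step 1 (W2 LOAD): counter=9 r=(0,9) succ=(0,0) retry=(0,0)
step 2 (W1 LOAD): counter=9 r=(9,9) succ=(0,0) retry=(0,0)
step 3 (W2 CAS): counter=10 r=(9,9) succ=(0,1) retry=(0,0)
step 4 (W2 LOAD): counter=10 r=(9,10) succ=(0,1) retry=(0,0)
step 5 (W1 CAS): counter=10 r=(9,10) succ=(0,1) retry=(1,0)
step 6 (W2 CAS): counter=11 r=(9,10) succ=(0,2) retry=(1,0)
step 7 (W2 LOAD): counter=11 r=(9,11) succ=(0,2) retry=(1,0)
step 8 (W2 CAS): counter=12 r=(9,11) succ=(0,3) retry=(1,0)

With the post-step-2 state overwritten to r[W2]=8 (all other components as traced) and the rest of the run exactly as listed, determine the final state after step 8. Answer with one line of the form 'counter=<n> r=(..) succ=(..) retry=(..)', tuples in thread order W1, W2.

state after step 2 := counter=9 r=(9,8) succ=(0,0) retry=(0,0)
step 3 (W2 CAS): counter=9 r=(9,8) succ=(0,0) retry=(0,1)
step 4 (W2 LOAD): counter=9 r=(9,9) succ=(0,0) retry=(0,1)
step 5 (W1 CAS): counter=10 r=(9,9) succ=(1,0) retry=(0,1)
step 6 (W2 CAS): counter=10 r=(9,9) succ=(1,0) retry=(0,2)
step 7 (W2 LOAD): counter=10 r=(9,10) succ=(1,0) retry=(0,2)
step 8 (W2 CAS): counter=11 r=(9,10) succ=(1,1) retry=(0,2)

counter=11 r=(9,10) succ=(1,1) retry=(0,2)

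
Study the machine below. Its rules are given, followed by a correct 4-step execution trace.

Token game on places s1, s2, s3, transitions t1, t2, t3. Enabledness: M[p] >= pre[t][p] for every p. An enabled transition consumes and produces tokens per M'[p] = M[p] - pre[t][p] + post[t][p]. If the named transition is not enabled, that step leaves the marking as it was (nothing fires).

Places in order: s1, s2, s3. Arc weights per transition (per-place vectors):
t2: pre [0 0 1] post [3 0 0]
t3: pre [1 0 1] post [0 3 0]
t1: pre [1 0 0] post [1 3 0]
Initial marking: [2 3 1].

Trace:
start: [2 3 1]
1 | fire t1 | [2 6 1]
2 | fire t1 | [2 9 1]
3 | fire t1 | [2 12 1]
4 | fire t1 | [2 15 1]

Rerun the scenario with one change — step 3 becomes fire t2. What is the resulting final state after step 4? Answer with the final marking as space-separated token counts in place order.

(re-executing from step 3 with the substitution; state before step 3: [2 9 1])
3 | fire t2 | [5 9 0]
4 | fire t1 | [5 12 0]

5 12 0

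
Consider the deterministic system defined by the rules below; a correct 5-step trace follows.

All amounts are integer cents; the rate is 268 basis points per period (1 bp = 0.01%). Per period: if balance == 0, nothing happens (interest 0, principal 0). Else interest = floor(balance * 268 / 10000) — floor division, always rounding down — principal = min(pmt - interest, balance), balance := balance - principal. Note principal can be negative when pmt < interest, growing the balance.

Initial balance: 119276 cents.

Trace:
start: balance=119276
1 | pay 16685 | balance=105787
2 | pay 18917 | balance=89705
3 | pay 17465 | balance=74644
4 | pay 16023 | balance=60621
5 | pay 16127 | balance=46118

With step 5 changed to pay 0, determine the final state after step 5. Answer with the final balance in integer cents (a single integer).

62245

(re-executing from step 5 with the substitution; state before step 5: balance=60621)
5 | pay 0 | balance=62245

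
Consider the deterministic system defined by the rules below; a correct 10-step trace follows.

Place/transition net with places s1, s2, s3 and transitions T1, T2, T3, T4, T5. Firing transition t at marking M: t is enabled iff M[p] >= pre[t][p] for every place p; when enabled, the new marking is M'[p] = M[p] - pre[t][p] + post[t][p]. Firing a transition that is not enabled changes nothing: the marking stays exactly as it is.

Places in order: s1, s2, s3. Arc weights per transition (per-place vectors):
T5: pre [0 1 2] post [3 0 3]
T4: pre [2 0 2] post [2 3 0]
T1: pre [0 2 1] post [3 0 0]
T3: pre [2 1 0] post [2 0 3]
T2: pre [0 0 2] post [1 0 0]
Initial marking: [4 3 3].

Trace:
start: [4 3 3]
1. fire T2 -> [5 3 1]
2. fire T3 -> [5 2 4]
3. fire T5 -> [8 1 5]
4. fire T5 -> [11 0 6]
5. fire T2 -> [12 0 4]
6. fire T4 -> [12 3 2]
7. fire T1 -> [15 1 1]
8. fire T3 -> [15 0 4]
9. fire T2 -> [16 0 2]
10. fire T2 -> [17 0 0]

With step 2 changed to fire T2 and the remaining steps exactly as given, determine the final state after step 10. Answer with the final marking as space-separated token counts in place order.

9 0 1

(re-executing from step 2 with the substitution; state before step 2: [5 3 1])
2. fire T2 -> [5 3 1]
3. fire T5 -> [5 3 1]
4. fire T5 -> [5 3 1]
5. fire T2 -> [5 3 1]
6. fire T4 -> [5 3 1]
7. fire T1 -> [8 1 0]
8. fire T3 -> [8 0 3]
9. fire T2 -> [9 0 1]
10. fire T2 -> [9 0 1]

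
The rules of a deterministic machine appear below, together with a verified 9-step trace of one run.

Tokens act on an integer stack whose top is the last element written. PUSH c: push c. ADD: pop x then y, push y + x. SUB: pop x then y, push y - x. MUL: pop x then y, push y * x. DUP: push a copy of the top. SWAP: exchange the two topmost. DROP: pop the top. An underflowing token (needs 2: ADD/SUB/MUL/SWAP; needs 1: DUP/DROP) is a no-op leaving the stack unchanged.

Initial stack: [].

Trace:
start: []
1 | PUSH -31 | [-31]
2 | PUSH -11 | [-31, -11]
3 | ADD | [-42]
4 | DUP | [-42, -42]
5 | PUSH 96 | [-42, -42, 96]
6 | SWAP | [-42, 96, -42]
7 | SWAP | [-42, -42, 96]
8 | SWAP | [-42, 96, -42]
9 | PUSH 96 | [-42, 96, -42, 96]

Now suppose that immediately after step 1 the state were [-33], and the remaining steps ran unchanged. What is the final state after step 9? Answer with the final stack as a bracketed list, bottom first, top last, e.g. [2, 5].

state after step 1 := [-33]
2 | PUSH -11 | [-33, -11]
3 | ADD | [-44]
4 | DUP | [-44, -44]
5 | PUSH 96 | [-44, -44, 96]
6 | SWAP | [-44, 96, -44]
7 | SWAP | [-44, -44, 96]
8 | SWAP | [-44, 96, -44]
9 | PUSH 96 | [-44, 96, -44, 96]

[-44, 96, -44, 96]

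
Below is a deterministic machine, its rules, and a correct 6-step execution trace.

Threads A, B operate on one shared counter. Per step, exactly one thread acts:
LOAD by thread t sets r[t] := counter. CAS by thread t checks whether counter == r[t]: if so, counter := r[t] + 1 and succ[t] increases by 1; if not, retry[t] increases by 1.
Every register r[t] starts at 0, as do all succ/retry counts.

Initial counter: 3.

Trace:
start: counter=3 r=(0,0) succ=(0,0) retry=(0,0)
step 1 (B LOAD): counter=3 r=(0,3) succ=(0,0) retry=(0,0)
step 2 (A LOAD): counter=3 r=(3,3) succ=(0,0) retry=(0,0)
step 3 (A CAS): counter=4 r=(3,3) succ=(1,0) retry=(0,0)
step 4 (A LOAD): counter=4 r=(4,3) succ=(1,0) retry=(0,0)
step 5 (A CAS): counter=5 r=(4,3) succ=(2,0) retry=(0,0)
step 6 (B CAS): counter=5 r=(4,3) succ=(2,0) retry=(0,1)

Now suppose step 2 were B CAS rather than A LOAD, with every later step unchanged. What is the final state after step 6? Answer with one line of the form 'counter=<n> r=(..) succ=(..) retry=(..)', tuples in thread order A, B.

(re-executing from step 2 with the substitution; state before step 2: counter=3 r=(0,3) succ=(0,0) retry=(0,0))
step 2 (B CAS): counter=4 r=(0,3) succ=(0,1) retry=(0,0)
step 3 (A CAS): counter=4 r=(0,3) succ=(0,1) retry=(1,0)
step 4 (A LOAD): counter=4 r=(4,3) succ=(0,1) retry=(1,0)
step 5 (A CAS): counter=5 r=(4,3) succ=(1,1) retry=(1,0)
step 6 (B CAS): counter=5 r=(4,3) succ=(1,1) retry=(1,1)

counter=5 r=(4,3) succ=(1,1) retry=(1,1)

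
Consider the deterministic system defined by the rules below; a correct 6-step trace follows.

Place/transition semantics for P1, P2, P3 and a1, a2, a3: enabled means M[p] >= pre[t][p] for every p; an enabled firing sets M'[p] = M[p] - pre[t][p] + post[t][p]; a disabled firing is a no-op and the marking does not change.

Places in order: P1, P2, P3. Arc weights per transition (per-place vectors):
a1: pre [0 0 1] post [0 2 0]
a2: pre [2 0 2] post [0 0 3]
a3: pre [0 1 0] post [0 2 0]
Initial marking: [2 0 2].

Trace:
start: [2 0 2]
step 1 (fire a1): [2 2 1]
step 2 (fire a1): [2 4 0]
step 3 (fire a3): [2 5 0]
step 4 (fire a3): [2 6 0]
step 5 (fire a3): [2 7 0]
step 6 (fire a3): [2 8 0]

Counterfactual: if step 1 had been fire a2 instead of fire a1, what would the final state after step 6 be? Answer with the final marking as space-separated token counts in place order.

(re-executing from step 1 with the substitution; state before step 1: [2 0 2])
step 1 (fire a2): [0 0 3]
step 2 (fire a1): [0 2 2]
step 3 (fire a3): [0 3 2]
step 4 (fire a3): [0 4 2]
step 5 (fire a3): [0 5 2]
step 6 (fire a3): [0 6 2]

0 6 2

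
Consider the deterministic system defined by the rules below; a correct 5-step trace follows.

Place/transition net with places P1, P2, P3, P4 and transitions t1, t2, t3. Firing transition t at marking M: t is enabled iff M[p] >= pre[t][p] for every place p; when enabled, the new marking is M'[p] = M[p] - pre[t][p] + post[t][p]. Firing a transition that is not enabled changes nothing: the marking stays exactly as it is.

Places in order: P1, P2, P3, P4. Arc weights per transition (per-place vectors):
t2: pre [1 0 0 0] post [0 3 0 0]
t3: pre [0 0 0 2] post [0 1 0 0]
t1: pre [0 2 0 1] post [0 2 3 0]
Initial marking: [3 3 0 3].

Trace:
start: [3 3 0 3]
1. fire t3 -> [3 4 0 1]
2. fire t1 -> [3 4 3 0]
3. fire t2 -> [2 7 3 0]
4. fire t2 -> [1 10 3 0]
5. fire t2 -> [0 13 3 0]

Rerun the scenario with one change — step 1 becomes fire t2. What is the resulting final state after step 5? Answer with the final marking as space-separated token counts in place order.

0 12 3 2

(re-executing from step 1 with the substitution; state before step 1: [3 3 0 3])
1. fire t2 -> [2 6 0 3]
2. fire t1 -> [2 6 3 2]
3. fire t2 -> [1 9 3 2]
4. fire t2 -> [0 12 3 2]
5. fire t2 -> [0 12 3 2]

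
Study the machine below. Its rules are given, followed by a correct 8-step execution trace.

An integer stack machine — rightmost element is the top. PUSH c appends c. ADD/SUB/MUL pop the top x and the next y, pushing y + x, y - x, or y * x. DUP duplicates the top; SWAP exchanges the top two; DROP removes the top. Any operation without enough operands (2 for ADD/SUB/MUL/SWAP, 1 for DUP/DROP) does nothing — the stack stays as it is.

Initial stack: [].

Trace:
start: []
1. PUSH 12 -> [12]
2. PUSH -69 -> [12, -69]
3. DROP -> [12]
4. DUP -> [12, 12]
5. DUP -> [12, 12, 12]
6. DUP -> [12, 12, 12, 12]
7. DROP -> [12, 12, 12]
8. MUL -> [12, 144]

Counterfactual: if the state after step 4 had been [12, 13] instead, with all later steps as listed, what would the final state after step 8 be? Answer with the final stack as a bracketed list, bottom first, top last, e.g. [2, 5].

[12, 169]

state after step 4 := [12, 13]
5. DUP -> [12, 13, 13]
6. DUP -> [12, 13, 13, 13]
7. DROP -> [12, 13, 13]
8. MUL -> [12, 169]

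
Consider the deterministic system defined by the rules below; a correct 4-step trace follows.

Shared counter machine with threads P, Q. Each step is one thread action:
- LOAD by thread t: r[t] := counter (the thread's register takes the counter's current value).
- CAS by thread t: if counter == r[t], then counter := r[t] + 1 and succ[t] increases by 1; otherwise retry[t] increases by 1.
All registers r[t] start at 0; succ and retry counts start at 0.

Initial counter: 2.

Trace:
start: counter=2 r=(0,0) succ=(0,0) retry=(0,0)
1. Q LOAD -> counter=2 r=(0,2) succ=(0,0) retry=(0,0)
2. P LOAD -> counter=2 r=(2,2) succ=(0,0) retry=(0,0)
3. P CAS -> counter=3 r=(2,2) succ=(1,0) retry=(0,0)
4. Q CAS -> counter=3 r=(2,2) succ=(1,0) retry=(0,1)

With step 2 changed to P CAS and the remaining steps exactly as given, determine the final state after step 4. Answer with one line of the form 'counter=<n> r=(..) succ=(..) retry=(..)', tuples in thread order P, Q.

counter=3 r=(0,2) succ=(0,1) retry=(2,0)

(re-executing from step 2 with the substitution; state before step 2: counter=2 r=(0,2) succ=(0,0) retry=(0,0))
2. P CAS -> counter=2 r=(0,2) succ=(0,0) retry=(1,0)
3. P CAS -> counter=2 r=(0,2) succ=(0,0) retry=(2,0)
4. Q CAS -> counter=3 r=(0,2) succ=(0,1) retry=(2,0)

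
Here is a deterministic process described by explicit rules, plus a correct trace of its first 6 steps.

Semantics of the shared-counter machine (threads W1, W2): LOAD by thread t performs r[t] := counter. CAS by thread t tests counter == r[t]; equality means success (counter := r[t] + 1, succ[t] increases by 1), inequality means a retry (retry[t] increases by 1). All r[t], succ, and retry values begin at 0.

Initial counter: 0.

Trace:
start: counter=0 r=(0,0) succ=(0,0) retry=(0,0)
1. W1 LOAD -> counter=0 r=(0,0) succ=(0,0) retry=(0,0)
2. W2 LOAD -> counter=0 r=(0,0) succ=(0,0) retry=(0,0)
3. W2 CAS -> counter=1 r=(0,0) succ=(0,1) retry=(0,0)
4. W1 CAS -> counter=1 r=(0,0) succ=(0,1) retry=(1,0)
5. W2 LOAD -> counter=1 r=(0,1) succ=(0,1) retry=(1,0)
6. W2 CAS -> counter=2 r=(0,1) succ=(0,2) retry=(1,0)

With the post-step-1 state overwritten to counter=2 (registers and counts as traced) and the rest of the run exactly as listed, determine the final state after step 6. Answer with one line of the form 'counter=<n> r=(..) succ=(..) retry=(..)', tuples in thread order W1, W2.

state after step 1 := counter=2 r=(0,0) succ=(0,0) retry=(0,0)
2. W2 LOAD -> counter=2 r=(0,2) succ=(0,0) retry=(0,0)
3. W2 CAS -> counter=3 r=(0,2) succ=(0,1) retry=(0,0)
4. W1 CAS -> counter=3 r=(0,2) succ=(0,1) retry=(1,0)
5. W2 LOAD -> counter=3 r=(0,3) succ=(0,1) retry=(1,0)
6. W2 CAS -> counter=4 r=(0,3) succ=(0,2) retry=(1,0)

counter=4 r=(0,3) succ=(0,2) retry=(1,0)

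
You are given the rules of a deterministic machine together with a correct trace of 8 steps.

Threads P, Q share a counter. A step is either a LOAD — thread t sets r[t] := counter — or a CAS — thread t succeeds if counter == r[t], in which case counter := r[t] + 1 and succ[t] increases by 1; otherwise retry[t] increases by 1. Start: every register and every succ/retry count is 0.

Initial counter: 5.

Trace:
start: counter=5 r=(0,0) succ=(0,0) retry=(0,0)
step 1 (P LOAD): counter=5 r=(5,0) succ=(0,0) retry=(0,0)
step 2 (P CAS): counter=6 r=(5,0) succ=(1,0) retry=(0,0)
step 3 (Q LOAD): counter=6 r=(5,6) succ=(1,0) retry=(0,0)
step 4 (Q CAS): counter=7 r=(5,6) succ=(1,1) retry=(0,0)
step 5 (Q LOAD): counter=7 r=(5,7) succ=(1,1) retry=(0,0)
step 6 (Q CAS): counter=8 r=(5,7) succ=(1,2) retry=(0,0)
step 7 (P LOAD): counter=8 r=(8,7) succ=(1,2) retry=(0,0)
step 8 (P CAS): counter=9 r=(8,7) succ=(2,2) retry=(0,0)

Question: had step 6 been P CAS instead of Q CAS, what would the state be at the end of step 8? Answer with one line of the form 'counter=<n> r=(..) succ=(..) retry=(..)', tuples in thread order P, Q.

counter=8 r=(7,7) succ=(2,1) retry=(1,0)

(re-executing from step 6 with the substitution; state before step 6: counter=7 r=(5,7) succ=(1,1) retry=(0,0))
step 6 (P CAS): counter=7 r=(5,7) succ=(1,1) retry=(1,0)
step 7 (P LOAD): counter=7 r=(7,7) succ=(1,1) retry=(1,0)
step 8 (P CAS): counter=8 r=(7,7) succ=(2,1) retry=(1,0)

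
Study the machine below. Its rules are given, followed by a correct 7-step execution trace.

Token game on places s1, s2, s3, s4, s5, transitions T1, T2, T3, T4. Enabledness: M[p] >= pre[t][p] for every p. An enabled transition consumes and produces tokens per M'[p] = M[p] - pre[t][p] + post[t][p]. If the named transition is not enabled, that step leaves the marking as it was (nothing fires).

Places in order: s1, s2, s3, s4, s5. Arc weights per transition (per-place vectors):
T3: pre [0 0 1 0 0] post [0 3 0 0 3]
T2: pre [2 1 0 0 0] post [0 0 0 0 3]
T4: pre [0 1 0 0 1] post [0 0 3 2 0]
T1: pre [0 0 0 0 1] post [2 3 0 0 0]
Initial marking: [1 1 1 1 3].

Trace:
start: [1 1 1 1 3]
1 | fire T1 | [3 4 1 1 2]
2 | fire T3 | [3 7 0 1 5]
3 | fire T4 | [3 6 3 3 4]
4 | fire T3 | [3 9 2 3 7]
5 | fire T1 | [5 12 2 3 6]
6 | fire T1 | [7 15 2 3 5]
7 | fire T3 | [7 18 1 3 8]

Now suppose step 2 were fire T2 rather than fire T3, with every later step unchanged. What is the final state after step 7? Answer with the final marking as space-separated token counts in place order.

(re-executing from step 2 with the substitution; state before step 2: [3 4 1 1 2])
2 | fire T2 | [1 3 1 1 5]
3 | fire T4 | [1 2 4 3 4]
4 | fire T3 | [1 5 3 3 7]
5 | fire T1 | [3 8 3 3 6]
6 | fire T1 | [5 11 3 3 5]
7 | fire T3 | [5 14 2 3 8]

5 14 2 3 8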